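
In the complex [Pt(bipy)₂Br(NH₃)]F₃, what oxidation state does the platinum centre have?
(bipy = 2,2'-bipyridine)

+4

3 fluoride outside the brackets (-1 each) → the complex ion is 3+.
Ligand charges: 2×bipy neutral; 1×Br = -1; 1×NH3 neutral; sum -1.
Pt + (-1) = 3+ ⇒ Pt is +4.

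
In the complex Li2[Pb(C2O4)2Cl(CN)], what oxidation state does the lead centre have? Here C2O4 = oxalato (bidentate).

2 lithium outside the brackets (+1 each) → the complex ion is 2−.
Ligand charges: 1×CN = -1; 2×C2O4 = -4; 1×Cl = -1; sum -6.
Pb + (-6) = 2− ⇒ Pb is +4.

+4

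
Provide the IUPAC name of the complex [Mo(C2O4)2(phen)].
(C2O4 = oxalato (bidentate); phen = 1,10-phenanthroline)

dioxalato(1,10-phenanthroline)molybdenum(IV)

There is no counter-ion, so the complex is neutral overall.
Ligand charges: 2×oxalato (-2 each), 1×1,10-phenanthroline (neutral); total -4. So Mo + (-4) = 0, giving Mo = +4.
Ligands are named alphabetically: oxalato before phenanthroline.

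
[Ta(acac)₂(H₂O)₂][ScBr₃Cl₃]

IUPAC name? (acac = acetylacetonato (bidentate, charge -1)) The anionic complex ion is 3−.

bis(acetylacetonato)diaquatantalum(V) tribromotrichloroscandate(III)

The complex anion is given as 3−; its ligand charges sum to -6, so Sc = +3.
A 1:1 salt means the cation carries the equal and opposite charge, 3+.
Cation: ligand charges sum to -2; for the ion to be 3+, Ta = +5.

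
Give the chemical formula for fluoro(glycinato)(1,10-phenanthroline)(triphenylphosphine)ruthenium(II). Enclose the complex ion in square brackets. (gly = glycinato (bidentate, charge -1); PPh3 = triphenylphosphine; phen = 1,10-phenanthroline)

[RuF(gly)(phen)(PPh3)]

Ligands: 1 glycinato (gly, -1), 1 triphenylphosphine (PPh3, neutral), 1 fluoro (F, -1), 1 1,10-phenanthroline (phen, neutral). Ligand charge sum = -2.
With Ru in oxidation state +2, the complex ion is [Ru...].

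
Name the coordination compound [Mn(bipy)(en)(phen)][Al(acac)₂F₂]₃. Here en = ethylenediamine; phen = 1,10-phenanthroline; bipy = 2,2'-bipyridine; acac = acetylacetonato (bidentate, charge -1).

(2,2'-bipyridine)(ethylenediamine)(1,10-phenanthroline)manganese(III) bis(acetylacetonato)difluoroaluminate(III)

Both ions are complex: the cation is named first with the plain metal name, the anion second with the -ate form; each ion's ligands are alphabetised independently.
Aluminium is always +3 in its complexes; the anion's ligand charges sum to -4, so the complex anion is 1−.
With 3 anions per cation, the cation must be 3×1 = 3+.
Cation: ligand charges sum to 0; for the ion to be 3+, Mn = +3.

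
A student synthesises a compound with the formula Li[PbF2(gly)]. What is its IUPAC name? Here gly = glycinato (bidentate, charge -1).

The 1 lithium counter-ion carries a total charge of +1, so each complex ion is 1−.
Ligand charges: 2×fluoro (-1 each), 1×glycinato (-1 each); total -3. So Pb + (-3) = 1−, giving Pb = +2.
Ligands are named alphabetically: fluoro before glycinato.
The complex ion is anionic, so lead takes the -ate form plumbate(II).

lithium difluoro(glycinato)plumbate(II)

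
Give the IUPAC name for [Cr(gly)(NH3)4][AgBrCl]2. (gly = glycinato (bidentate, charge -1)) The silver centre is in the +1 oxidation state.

Ag is given as +1; the anion's ligand charges sum to -2, so the complex anion is 1−.
With 2 anions per cation, the cation must be 2×1 = 2+.
Cation: ligand charges sum to -1; for the ion to be 2+, Cr = +3.

tetraammine(glycinato)chromium(III) bromochloroargentate(I)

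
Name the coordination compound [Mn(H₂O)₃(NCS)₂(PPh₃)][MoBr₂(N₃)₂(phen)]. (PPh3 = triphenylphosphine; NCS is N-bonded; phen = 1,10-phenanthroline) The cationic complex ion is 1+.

triaquadiisothiocyanato(triphenylphosphine)manganese(III) diazidodibromo(1,10-phenanthroline)molybdate(III)

Both ions are complex: the cation is named first with the plain metal name, the anion second with the -ate form; each ion's ligands are alphabetised independently.
The complex cation is given as 1+; its ligand charges sum to -2, so Mn = +3.
A 1:1 salt means the anion carries the equal and opposite charge, 1−.
Anion: ligand charges sum to -4; for the ion to be 1−, Mo = +3.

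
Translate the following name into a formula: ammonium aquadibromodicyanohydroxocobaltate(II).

(NH4)3[CoBr2(CN)2(H2O)(OH)]

Ligands: 1 aqua (H2O, neutral), 2 bromo (Br, -1), 2 cyano (CN, -1), 1 hydroxo (OH, -1). Ligand charge sum = -5.
Charge balance with ammonium (+1) requires 1 complex ion per 3 ammonium.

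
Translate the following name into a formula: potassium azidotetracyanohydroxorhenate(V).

K[Re(CN)4(N3)(OH)]

Ligands: 1 hydroxo (OH, -1), 1 azido (N3, -1), 4 cyano (CN, -1). Ligand charge sum = -6.
Charge balance with potassium (+1) requires 1 complex ion per 1 potassium.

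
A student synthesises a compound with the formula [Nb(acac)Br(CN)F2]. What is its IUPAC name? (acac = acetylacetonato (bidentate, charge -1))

(acetylacetonato)bromocyanodifluoroniobium(V)

There is no counter-ion, so the complex is neutral overall.
Ligand charges: 2×fluoro (-1 each), 1×acetylacetonato (-1 each), 1×bromo (-1 each), 1×cyano (-1 each); total -5. So Nb + (-5) = 0, giving Nb = +5.
Ligands are named alphabetically: acetylacetonato before bromo before cyano before fluoro.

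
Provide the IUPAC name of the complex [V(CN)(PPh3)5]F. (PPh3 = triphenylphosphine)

The 1 fluoride counter-ion carries a total charge of -1, so each complex ion is 1+.
Ligand charges: 1×cyano (-1 each), 5×triphenylphosphine (neutral); total -1. So V + (-1) = 1+, giving V = +2.
Ligands are named alphabetically: cyano before triphenylphosphine.

cyanopentakis(triphenylphosphine)vanadium(II) fluoride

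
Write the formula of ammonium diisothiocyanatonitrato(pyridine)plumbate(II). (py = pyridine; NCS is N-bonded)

Ligands: 1 nitrato (NO3, -1), 1 pyridine (py, neutral), 2 isothiocyanato (NCS, -1). Ligand charge sum = -3.
With Pb in oxidation state +2, the complex ion is [Pb...]^1−.
Charge balance with ammonium (+1) requires 1 complex ion per 1 ammonium.

NH4[Pb(NCS)2(NO3)(py)]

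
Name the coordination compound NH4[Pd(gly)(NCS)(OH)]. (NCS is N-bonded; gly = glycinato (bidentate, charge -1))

ammonium (glycinato)hydroxoisothiocyanatopalladate(II)

The 1 ammonium counter-ion carries a total charge of +1, so each complex ion is 1−.
Ligand charges: 1×isothiocyanato (-1 each), 1×hydroxo (-1 each), 1×glycinato (-1 each); total -3. So Pd + (-3) = 1−, giving Pd = +2.
Ligands are named alphabetically: glycinato before hydroxo before isothiocyanato.
The complex ion is anionic, so palladium takes the -ate form palladate(II).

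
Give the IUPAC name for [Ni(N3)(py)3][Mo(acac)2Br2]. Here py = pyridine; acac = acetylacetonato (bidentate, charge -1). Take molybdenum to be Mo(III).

azidotris(pyridine)nickel(II) bis(acetylacetonato)dibromomolybdate(III)

Both ions are complex: the cation is named first with the plain metal name, the anion second with the -ate form; each ion's ligands are alphabetised independently.
Mo is given as +3; the anion's ligand charges sum to -4, so the complex anion is 1−.
A 1:1 salt means the cation carries the equal and opposite charge, 1+.
Cation: ligand charges sum to -1; for the ion to be 1+, Ni = +2.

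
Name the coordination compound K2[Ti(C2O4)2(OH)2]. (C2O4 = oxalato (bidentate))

The 2 potassium counter-ions carry a total charge of +2, so each complex ion is 2−.
Ligand charges: 2×hydroxo (-1 each), 2×oxalato (-2 each); total -6. So Ti + (-6) = 2−, giving Ti = +4.
The complex ion is anionic, so titanium takes the -ate form titanate(IV).

potassium dihydroxodioxalatotitanate(IV)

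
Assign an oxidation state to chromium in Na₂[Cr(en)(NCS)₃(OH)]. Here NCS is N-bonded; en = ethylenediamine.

2 sodium outside the brackets (+1 each) → the complex ion is 2−.
Ligand charges: 1×OH = -1; 3×NCS = -3; 1×en neutral; sum -4.
Cr + (-4) = 2− ⇒ Cr is +2.

+2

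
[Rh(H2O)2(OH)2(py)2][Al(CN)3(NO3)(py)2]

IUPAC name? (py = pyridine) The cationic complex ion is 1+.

Both ions are complex: the cation is named first with the plain metal name, the anion second with the -ate form; each ion's ligands are alphabetised independently.
The complex cation is given as 1+; its ligand charges sum to -2, so Rh = +3.
A 1:1 salt means the anion carries the equal and opposite charge, 1−.
Anion: ligand charges sum to -4; for the ion to be 1−, Al = +3.

diaquadihydroxobis(pyridine)rhodium(III) tricyanonitratobis(pyridine)aluminate(III)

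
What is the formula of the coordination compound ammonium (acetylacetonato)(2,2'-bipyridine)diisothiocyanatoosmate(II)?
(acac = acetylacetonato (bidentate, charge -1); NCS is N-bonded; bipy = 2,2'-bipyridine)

Ligands: 1 acetylacetonato (acac, -1), 2 isothiocyanato (NCS, -1), 1 2,2'-bipyridine (bipy, neutral). Ligand charge sum = -3.
Charge balance with ammonium (+1) requires 1 complex ion per 1 ammonium.

NH4[Os(acac)(bipy)(NCS)2]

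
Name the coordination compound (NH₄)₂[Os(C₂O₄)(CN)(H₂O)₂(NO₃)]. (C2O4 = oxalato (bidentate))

ammonium diaquacyanonitratooxalatoosmate(II)

The 2 ammonium counter-ions carry a total charge of +2, so each complex ion is 2−.
Ligand charges: 2×aqua (neutral), 1×nitrato (-1 each), 1×cyano (-1 each), 1×oxalato (-2 each); total -4. So Os + (-4) = 2−, giving Os = +2.
Ligands are named alphabetically: aqua before cyano before nitrato before oxalato.
The complex ion is anionic, so osmium takes the -ate form osmate(II).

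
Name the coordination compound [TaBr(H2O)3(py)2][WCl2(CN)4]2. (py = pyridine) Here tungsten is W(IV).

triaquabromobis(pyridine)tantalum(V) dichlorotetracyanotungstate(IV)

Both ions are complex: the cation is named first with the plain metal name, the anion second with the -ate form; each ion's ligands are alphabetised independently.
W is given as +4; the anion's ligand charges sum to -6, so the complex anion is 2−.
With 2 anions per cation, the cation must be 2×2 = 4+.
Cation: ligand charges sum to -1; for the ion to be 4+, Ta = +5.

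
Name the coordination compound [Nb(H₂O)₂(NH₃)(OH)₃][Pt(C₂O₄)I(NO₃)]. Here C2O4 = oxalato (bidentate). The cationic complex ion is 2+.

The complex cation is given as 2+; its ligand charges sum to -3, so Nb = +5.
A 1:1 salt means the anion carries the equal and opposite charge, 2−.
Anion: ligand charges sum to -4; for the ion to be 2−, Pt = +2.

amminediaquatrihydroxoniobium(V) iodonitratooxalatoplatinate(II)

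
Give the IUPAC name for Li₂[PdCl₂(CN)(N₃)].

The 2 lithium counter-ions carry a total charge of +2, so each complex ion is 2−.
Ligand charges: 1×cyano (-1 each), 2×chloro (-1 each), 1×azido (-1 each); total -4. So Pd + (-4) = 2−, giving Pd = +2.
Ligands are named alphabetically: azido before chloro before cyano.
The complex ion is anionic, so palladium takes the -ate form palladate(II).

lithium azidodichlorocyanopalladate(II)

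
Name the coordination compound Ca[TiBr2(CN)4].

The 1 calcium counter-ion carries a total charge of +2, so each complex ion is 2−.
Ligand charges: 2×bromo (-1 each), 4×cyano (-1 each); total -6. So Ti + (-6) = 2−, giving Ti = +4.
Ligands are named alphabetically: bromo before cyano.
The complex ion is anionic, so titanium takes the -ate form titanate(IV).

calcium dibromotetracyanotitanate(IV)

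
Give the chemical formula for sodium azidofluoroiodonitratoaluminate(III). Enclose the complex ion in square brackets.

Na[AlFI(N3)(NO3)]

Ligands: 1 iodo (I, -1), 1 azido (N3, -1), 1 nitrato (NO3, -1), 1 fluoro (F, -1). Ligand charge sum = -4.
With Al in oxidation state +3, the complex ion is [Al...]^1−.
Charge balance with sodium (+1) requires 1 complex ion per 1 sodium.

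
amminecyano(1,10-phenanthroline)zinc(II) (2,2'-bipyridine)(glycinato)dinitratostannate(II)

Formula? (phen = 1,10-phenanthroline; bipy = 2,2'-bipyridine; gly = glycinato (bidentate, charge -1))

Cation [Zn…]: ligand charges -1, Zn(II) ⇒ ion charge 1+.
Anion [Sn…]: ligand charges -3, Sn(II) ⇒ ion charge 1−.
One 1+ cation balances one 1− anion.

[Zn(CN)(NH3)(phen)][Sn(bipy)(gly)(NO3)2]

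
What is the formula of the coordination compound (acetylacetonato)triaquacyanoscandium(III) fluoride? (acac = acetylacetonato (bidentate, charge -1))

[Sc(acac)(CN)(H2O)3]F

Ligands: 1 acetylacetonato (acac, -1), 3 aqua (H2O, neutral), 1 cyano (CN, -1). Ligand charge sum = -2.
Charge balance with fluoride (-1) requires 1 complex ion per 1 fluoride.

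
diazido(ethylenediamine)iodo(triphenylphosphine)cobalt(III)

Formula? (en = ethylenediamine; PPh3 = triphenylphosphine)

Ligands: 2 azido (N3, -1), 1 ethylenediamine (en, neutral), 1 iodo (I, -1), 1 triphenylphosphine (PPh3, neutral). Ligand charge sum = -3.
With Co in oxidation state +3, the complex ion is [Co...].

[Co(en)I(N3)2(PPh3)]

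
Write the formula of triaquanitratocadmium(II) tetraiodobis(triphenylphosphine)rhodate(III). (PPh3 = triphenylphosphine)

[Cd(H2O)3(NO3)][RhI4(PPh3)2]

Cation [Cd…]: ligand charges -1, Cd(II) ⇒ ion charge 1+.
Anion [Rh…]: ligand charges -4, Rh(III) ⇒ ion charge 1−.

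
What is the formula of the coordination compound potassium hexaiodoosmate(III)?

K3[OsI6]

Ligands: 6 iodo (I, -1). Ligand charge sum = -6.
With Os in oxidation state +3, the complex ion is [Os...]^3−.
Charge balance with potassium (+1) requires 1 complex ion per 3 potassium.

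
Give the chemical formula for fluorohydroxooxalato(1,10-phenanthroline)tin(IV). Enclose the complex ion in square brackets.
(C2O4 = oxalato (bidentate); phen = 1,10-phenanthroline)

[Sn(C2O4)F(OH)(phen)]

Ligands: 1 oxalato (C2O4, -2), 1 hydroxo (OH, -1), 1 fluoro (F, -1), 1 1,10-phenanthroline (phen, neutral). Ligand charge sum = -4.
With Sn in oxidation state +4, the complex ion is [Sn...].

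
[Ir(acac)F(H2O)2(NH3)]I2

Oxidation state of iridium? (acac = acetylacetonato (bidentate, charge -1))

2 iodide outside the brackets (-1 each) → the complex ion is 2+.
Ligand charges: 1×NH3 neutral; 2×H2O neutral; 1×acac = -1; 1×F = -1; sum -2.
Ir + (-2) = 2+ ⇒ Ir is +4.

+4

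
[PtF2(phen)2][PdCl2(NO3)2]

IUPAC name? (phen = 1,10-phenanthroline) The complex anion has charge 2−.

Both ions are complex: the cation is named first with the plain metal name, the anion second with the -ate form; each ion's ligands are alphabetised independently.
The complex anion is given as 2−; its ligand charges sum to -4, so Pd = +2.
A 1:1 salt means the cation carries the equal and opposite charge, 2+.
Cation: ligand charges sum to -2; for the ion to be 2+, Pt = +4.

difluorobis(1,10-phenanthroline)platinum(IV) dichlorodinitratopalladate(II)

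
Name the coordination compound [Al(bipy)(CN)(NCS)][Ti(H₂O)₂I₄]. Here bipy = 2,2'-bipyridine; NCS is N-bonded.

Both ions are complex: the cation is named first with the plain metal name, the anion second with the -ate form; each ion's ligands are alphabetised independently.
Aluminium is always +3 in its complexes; the cation's ligand charges sum to -2, so the complex cation is 1+.
A 1:1 salt means the anion carries the equal and opposite charge, 1−.
Anion: ligand charges sum to -4; for the ion to be 1−, Ti = +3.

(2,2'-bipyridine)cyanoisothiocyanatoaluminium(III) diaquatetraiodotitanate(III)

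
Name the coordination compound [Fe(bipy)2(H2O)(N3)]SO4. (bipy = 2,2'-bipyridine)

The 1 sulfate counter-ion carries a total charge of -2, so each complex ion is 2+.
Ligand charges: 1×aqua (neutral), 2×2,2'-bipyridine (neutral), 1×azido (-1 each); total -1. So Fe + (-1) = 2+, giving Fe = +3.
Ligands are named alphabetically: aqua before azido before bipyridine.

aquaazidobis(2,2'-bipyridine)iron(III) sulfate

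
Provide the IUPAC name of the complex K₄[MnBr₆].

The 4 potassium counter-ions carry a total charge of +4, so each complex ion is 4−.
Ligand charges: 6×bromo (-1 each); total -6. So Mn + (-6) = 4−, giving Mn = +2.
The complex ion is anionic, so manganese takes the -ate form manganate(II).

potassium hexabromomanganate(II)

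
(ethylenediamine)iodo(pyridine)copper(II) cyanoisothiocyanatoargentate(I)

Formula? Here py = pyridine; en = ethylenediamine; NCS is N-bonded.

Cation [Cu…]: ligand charges -1, Cu(II) ⇒ ion charge 1+.
Anion [Ag…]: ligand charges -2, Ag(I) ⇒ ion charge 1−.
One 1+ cation balances one 1− anion.

[Cu(en)I(py)][Ag(CN)(NCS)]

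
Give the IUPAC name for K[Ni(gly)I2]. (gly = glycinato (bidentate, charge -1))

potassium (glycinato)diiodonickelate(II)

The 1 potassium counter-ion carries a total charge of +1, so each complex ion is 1−.
Ligand charges: 1×glycinato (-1 each), 2×iodo (-1 each); total -3. So Ni + (-3) = 1−, giving Ni = +2.
Ligands are named alphabetically: glycinato before iodo.
The complex ion is anionic, so nickel takes the -ate form nickelate(II).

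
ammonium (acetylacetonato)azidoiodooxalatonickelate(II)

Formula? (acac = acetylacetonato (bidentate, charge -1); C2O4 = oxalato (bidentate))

(NH4)3[Ni(acac)(C2O4)I(N3)]

Ligands: 1 acetylacetonato (acac, -1), 1 azido (N3, -1), 1 oxalato (C2O4, -2), 1 iodo (I, -1). Ligand charge sum = -5.
With Ni in oxidation state +2, the complex ion is [Ni...]^3−.
Charge balance with ammonium (+1) requires 1 complex ion per 3 ammonium.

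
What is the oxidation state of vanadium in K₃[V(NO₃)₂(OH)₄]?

+3

3 potassium outside the brackets (+1 each) → the complex ion is 3−.
Ligand charges: 4×OH = -4; 2×NO3 = -2; sum -6.
V + (-6) = 3− ⇒ V is +3.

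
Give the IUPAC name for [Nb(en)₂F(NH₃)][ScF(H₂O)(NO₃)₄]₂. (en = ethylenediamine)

amminebis(ethylenediamine)fluoroniobium(V) aquafluorotetranitratoscandate(III)

Both ions are complex: the cation is named first with the plain metal name, the anion second with the -ate form; each ion's ligands are alphabetised independently.
Scandium is always +3 in its complexes; the anion's ligand charges sum to -5, so the complex anion is 2−.
With 2 anions per cation, the cation must be 2×2 = 4+.
Cation: ligand charges sum to -1; for the ion to be 4+, Nb = +5.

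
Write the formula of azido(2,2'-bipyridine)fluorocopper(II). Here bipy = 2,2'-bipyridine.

[Cu(bipy)F(N3)]

Ligands: 1 fluoro (F, -1), 1 2,2'-bipyridine (bipy, neutral), 1 azido (N3, -1). Ligand charge sum = -2.
With Cu in oxidation state +2, the complex ion is [Cu...].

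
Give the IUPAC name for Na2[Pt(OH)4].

sodium tetrahydroxoplatinate(II)

The 2 sodium counter-ions carry a total charge of +2, so each complex ion is 2−.
Ligand charges: 4×hydroxo (-1 each); total -4. So Pt + (-4) = 2−, giving Pt = +2.
The complex ion is anionic, so platinum takes the -ate form platinate(II).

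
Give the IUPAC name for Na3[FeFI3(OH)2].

The 3 sodium counter-ions carry a total charge of +3, so each complex ion is 3−.
Ligand charges: 3×iodo (-1 each), 1×fluoro (-1 each), 2×hydroxo (-1 each); total -6. So Fe + (-6) = 3−, giving Fe = +3.
Ligands are named alphabetically: fluoro before hydroxo before iodo.
The complex ion is anionic, so iron takes the -ate form ferrate(III).

sodium fluorodihydroxotriiodoferrate(III)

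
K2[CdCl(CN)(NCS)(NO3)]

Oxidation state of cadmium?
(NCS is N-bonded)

+2

2 potassium outside the brackets (+1 each) → the complex ion is 2−.
Ligand charges: 1×NO3 = -1; 1×CN = -1; 1×Cl = -1; 1×NCS = -1; sum -4.
Cd + (-4) = 2− ⇒ Cd is +2.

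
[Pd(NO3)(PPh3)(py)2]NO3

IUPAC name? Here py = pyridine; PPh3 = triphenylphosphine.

The 1 nitrate counter-ion carries a total charge of -1, so each complex ion is 1+.
Ligand charges: 1×nitrato (-1 each), 2×pyridine (neutral), 1×triphenylphosphine (neutral); total -1. So Pd + (-1) = 1+, giving Pd = +2.
Ligands are named alphabetically: nitrato before pyridine before triphenylphosphine.

nitratobis(pyridine)(triphenylphosphine)palladium(II) nitrate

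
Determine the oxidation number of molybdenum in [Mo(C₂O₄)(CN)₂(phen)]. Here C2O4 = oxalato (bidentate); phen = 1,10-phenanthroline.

No counter-ion: the bracketed complex is neutral.
Ligand charges: 2×CN = -2; 1×C2O4 = -2; 1×phen neutral; sum -4.
Mo + (-4) = 0 ⇒ Mo is +4.

+4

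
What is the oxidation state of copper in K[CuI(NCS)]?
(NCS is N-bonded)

+1

1 potassium outside the brackets (+1 each) → the complex ion is 1−.
Ligand charges: 1×NCS = -1; 1×I = -1; sum -2.
Cu + (-2) = 1− ⇒ Cu is +1.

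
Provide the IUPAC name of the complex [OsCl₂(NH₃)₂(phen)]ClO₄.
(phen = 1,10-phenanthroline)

The 1 perchlorate counter-ion carries a total charge of -1, so each complex ion is 1+.
Ligand charges: 1×1,10-phenanthroline (neutral), 2×chloro (-1 each), 2×ammine (neutral); total -2. So Os + (-2) = 1+, giving Os = +3.
Ligands are named alphabetically: ammine before chloro before phenanthroline.

diamminedichloro(1,10-phenanthroline)osmium(III) perchlorate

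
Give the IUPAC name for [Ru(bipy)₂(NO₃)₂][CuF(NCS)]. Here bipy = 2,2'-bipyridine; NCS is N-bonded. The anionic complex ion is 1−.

Both ions are complex: the cation is named first with the plain metal name, the anion second with the -ate form; each ion's ligands are alphabetised independently.
The complex anion is given as 1−; its ligand charges sum to -2, so Cu = +1.
A 1:1 salt means the cation carries the equal and opposite charge, 1+.
Cation: ligand charges sum to -2; for the ion to be 1+, Ru = +3.

bis(2,2'-bipyridine)dinitratoruthenium(III) fluoroisothiocyanatocuprate(I)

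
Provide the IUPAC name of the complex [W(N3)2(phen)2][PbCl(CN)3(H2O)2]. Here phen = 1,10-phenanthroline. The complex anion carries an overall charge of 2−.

The complex anion is given as 2−; its ligand charges sum to -4, so Pb = +2.
A 1:1 salt means the cation carries the equal and opposite charge, 2+.
Cation: ligand charges sum to -2; for the ion to be 2+, W = +4.

diazidobis(1,10-phenanthroline)tungsten(IV) diaquachlorotricyanoplumbate(II)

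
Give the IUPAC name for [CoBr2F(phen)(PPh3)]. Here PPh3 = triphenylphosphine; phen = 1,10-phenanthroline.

There is no counter-ion, so the complex is neutral overall.
Ligand charges: 1×fluoro (-1 each), 2×bromo (-1 each), 1×triphenylphosphine (neutral), 1×1,10-phenanthroline (neutral); total -3. So Co + (-3) = 0, giving Co = +3.
Ligands are named alphabetically: bromo before fluoro before phenanthroline before triphenylphosphine.

dibromofluoro(1,10-phenanthroline)(triphenylphosphine)cobalt(III)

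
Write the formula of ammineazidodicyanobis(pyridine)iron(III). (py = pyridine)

[Fe(CN)2(N3)(NH3)(py)2]

Ligands: 2 cyano (CN, -1), 1 azido (N3, -1), 2 pyridine (py, neutral), 1 ammine (NH3, neutral). Ligand charge sum = -3.
With Fe in oxidation state +3, the complex ion is [Fe...].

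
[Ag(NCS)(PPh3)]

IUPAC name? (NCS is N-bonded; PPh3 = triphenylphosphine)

isothiocyanato(triphenylphosphine)silver(I)

There is no counter-ion, so the complex is neutral overall.
Ligand charges: 1×isothiocyanato (-1 each), 1×triphenylphosphine (neutral); total -1. So Ag + (-1) = 0, giving Ag = +1.
Ligands are named alphabetically: isothiocyanato before triphenylphosphine.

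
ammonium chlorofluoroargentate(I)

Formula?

Ligands: 1 fluoro (F, -1), 1 chloro (Cl, -1). Ligand charge sum = -2.
With Ag in oxidation state +1, the complex ion is [Ag...]^1−.
Charge balance with ammonium (+1) requires 1 complex ion per 1 ammonium.

NH4[AgClF]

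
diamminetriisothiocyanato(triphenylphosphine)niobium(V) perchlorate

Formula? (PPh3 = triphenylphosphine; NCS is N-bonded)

Ligands: 1 triphenylphosphine (PPh3, neutral), 3 isothiocyanato (NCS, -1), 2 ammine (NH3, neutral). Ligand charge sum = -3.
With Nb in oxidation state +5, the complex ion is [Nb...]^2+.
Charge balance with perchlorate (-1) requires 1 complex ion per 2 perchlorate.

[Nb(NCS)3(NH3)2(PPh3)](ClO4)2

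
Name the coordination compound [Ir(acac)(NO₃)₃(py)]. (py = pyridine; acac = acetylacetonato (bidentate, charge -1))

(acetylacetonato)trinitrato(pyridine)iridium(IV)

There is no counter-ion, so the complex is neutral overall.
Ligand charges: 1×pyridine (neutral), 1×acetylacetonato (-1 each), 3×nitrato (-1 each); total -4. So Ir + (-4) = 0, giving Ir = +4.
Ligands are named alphabetically: acetylacetonato before nitrato before pyridine.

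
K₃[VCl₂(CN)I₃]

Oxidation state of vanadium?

3 potassium outside the brackets (+1 each) → the complex ion is 3−.
Ligand charges: 1×CN = -1; 2×Cl = -2; 3×I = -3; sum -6.
V + (-6) = 3− ⇒ V is +3.

+3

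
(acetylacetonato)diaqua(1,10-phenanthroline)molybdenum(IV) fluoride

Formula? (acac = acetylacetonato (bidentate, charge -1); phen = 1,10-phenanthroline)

[Mo(acac)(H2O)2(phen)]F3

Ligands: 2 aqua (H2O, neutral), 1 acetylacetonato (acac, -1), 1 1,10-phenanthroline (phen, neutral). Ligand charge sum = -1.
Charge balance with fluoride (-1) requires 1 complex ion per 3 fluoride.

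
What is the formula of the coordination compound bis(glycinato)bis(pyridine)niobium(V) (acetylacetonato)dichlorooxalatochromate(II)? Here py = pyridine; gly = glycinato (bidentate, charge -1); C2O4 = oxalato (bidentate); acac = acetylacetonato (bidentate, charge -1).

Cation [Nb…]: ligand charges -2, Nb(V) ⇒ ion charge 3+.
Anion [Cr…]: ligand charges -5, Cr(II) ⇒ ion charge 3−.
One 3+ cation balances one 3− anion.

[Nb(gly)2(py)2][Cr(acac)(C2O4)Cl2]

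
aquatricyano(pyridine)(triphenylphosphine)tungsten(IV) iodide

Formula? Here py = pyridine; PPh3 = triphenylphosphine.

Ligands: 1 pyridine (py, neutral), 1 aqua (H2O, neutral), 1 triphenylphosphine (PPh3, neutral), 3 cyano (CN, -1). Ligand charge sum = -3.
With W in oxidation state +4, the complex ion is [W...]^1+.
Charge balance with iodide (-1) requires 1 complex ion per 1 iodide.

[W(CN)3(H2O)(PPh3)(py)]I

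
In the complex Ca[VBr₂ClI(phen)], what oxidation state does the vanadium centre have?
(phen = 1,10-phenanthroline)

1 calcium outside the brackets (+2 each) → the complex ion is 2−.
Ligand charges: 1×Cl = -1; 1×phen neutral; 2×Br = -2; 1×I = -1; sum -4.
V + (-4) = 2− ⇒ V is +2.

+2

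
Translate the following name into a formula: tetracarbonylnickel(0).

Ligands: 4 carbonyl (CO, neutral). Ligand charge sum = 0.
With Ni in oxidation state 0, the complex ion is [Ni...].

[Ni(CO)4]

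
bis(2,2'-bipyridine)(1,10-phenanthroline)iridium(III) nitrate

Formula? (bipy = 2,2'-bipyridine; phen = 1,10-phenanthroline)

Ligands: 2 2,2'-bipyridine (bipy, neutral), 1 1,10-phenanthroline (phen, neutral). Ligand charge sum = 0.
Charge balance with nitrate (-1) requires 1 complex ion per 3 nitrate.

[Ir(bipy)2(phen)](NO3)3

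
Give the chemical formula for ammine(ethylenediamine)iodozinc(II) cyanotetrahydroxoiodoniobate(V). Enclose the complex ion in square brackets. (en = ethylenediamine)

Cation [Zn…]: ligand charges -1, Zn(II) ⇒ ion charge 1+.
Anion [Nb…]: ligand charges -6, Nb(V) ⇒ ion charge 1−.

[Zn(en)I(NH3)][Nb(CN)I(OH)4]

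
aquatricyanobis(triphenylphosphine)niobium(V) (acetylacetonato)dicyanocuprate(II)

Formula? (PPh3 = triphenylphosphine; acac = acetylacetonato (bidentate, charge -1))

[Nb(CN)3(H2O)(PPh3)2][Cu(acac)(CN)2]2

Cation [Nb…]: ligand charges -3, Nb(V) ⇒ ion charge 2+.
Anion [Cu…]: ligand charges -3, Cu(II) ⇒ ion charge 1−.
One 2+ cation requires 2 of the 1− anion.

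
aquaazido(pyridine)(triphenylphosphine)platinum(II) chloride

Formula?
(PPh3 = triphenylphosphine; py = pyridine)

[Pt(H2O)(N3)(PPh3)(py)]Cl

Ligands: 1 aqua (H2O, neutral), 1 triphenylphosphine (PPh3, neutral), 1 pyridine (py, neutral), 1 azido (N3, -1). Ligand charge sum = -1.
With Pt in oxidation state +2, the complex ion is [Pt...]^1+.
Charge balance with chloride (-1) requires 1 complex ion per 1 chloride.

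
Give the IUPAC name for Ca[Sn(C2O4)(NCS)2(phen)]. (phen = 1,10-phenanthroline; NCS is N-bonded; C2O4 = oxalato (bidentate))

calcium diisothiocyanatooxalato(1,10-phenanthroline)stannate(II)

The 1 calcium counter-ion carries a total charge of +2, so each complex ion is 2−.
Ligand charges: 1×1,10-phenanthroline (neutral), 2×isothiocyanato (-1 each), 1×oxalato (-2 each); total -4. So Sn + (-4) = 2−, giving Sn = +2.
Ligands are named alphabetically: isothiocyanato before oxalato before phenanthroline.
The complex ion is anionic, so tin takes the -ate form stannate(II).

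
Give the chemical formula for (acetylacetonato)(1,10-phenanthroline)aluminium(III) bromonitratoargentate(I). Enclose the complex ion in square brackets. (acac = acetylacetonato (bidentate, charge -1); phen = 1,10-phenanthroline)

Cation [Al…]: ligand charges -1, Al(III) ⇒ ion charge 2+.
Anion [Ag…]: ligand charges -2, Ag(I) ⇒ ion charge 1−.
One 2+ cation requires 2 of the 1− anion.

[Al(acac)(phen)][AgBr(NO3)]2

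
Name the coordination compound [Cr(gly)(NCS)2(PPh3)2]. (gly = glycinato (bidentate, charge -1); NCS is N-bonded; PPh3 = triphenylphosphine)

There is no counter-ion, so the complex is neutral overall.
Ligand charges: 1×glycinato (-1 each), 2×isothiocyanato (-1 each), 2×triphenylphosphine (neutral); total -3. So Cr + (-3) = 0, giving Cr = +3.
Ligands are named alphabetically: glycinato before isothiocyanato before triphenylphosphine.

(glycinato)diisothiocyanatobis(triphenylphosphine)chromium(III)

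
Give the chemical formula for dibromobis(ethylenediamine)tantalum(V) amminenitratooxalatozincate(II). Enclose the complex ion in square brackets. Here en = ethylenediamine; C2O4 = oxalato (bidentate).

[TaBr2(en)2][Zn(C2O4)(NH3)(NO3)]3

Cation [Ta…]: ligand charges -2, Ta(V) ⇒ ion charge 3+.
Anion [Zn…]: ligand charges -3, Zn(II) ⇒ ion charge 1−.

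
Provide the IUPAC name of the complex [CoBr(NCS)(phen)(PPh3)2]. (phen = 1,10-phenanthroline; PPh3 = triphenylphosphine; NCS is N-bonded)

There is no counter-ion, so the complex is neutral overall.
Ligand charges: 1×1,10-phenanthroline (neutral), 2×triphenylphosphine (neutral), 1×isothiocyanato (-1 each), 1×bromo (-1 each); total -2. So Co + (-2) = 0, giving Co = +2.
Ligands are named alphabetically: bromo before isothiocyanato before phenanthroline before triphenylphosphine.

bromoisothiocyanato(1,10-phenanthroline)bis(triphenylphosphine)cobalt(II)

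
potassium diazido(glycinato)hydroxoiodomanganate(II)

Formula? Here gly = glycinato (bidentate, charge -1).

Ligands: 1 iodo (I, -1), 1 glycinato (gly, -1), 1 hydroxo (OH, -1), 2 azido (N3, -1). Ligand charge sum = -5.
With Mn in oxidation state +2, the complex ion is [Mn...]^3−.
Charge balance with potassium (+1) requires 1 complex ion per 3 potassium.

K3[Mn(gly)I(N3)2(OH)]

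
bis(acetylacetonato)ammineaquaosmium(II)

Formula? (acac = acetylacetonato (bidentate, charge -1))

[Os(acac)2(H2O)(NH3)]

Ligands: 2 acetylacetonato (acac, -1), 1 aqua (H2O, neutral), 1 ammine (NH3, neutral). Ligand charge sum = -2.
With Os in oxidation state +2, the complex ion is [Os...].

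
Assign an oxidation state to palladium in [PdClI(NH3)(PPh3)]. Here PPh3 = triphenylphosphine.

No counter-ion: the bracketed complex is neutral.
Ligand charges: 1×NH3 neutral; 1×PPh3 neutral; 1×I = -1; 1×Cl = -1; sum -2.
Pd + (-2) = 0 ⇒ Pd is +2.

+2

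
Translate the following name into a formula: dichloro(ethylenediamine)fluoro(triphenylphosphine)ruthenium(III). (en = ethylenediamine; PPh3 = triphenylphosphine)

[RuCl2(en)F(PPh3)]

Ligands: 1 ethylenediamine (en, neutral), 1 triphenylphosphine (PPh3, neutral), 2 chloro (Cl, -1), 1 fluoro (F, -1). Ligand charge sum = -3.
With Ru in oxidation state +3, the complex ion is [Ru...].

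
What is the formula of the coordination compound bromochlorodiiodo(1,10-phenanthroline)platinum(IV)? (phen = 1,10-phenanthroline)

[PtBrClI2(phen)]

Ligands: 1 chloro (Cl, -1), 2 iodo (I, -1), 1 bromo (Br, -1), 1 1,10-phenanthroline (phen, neutral). Ligand charge sum = -4.
With Pt in oxidation state +4, the complex ion is [Pt...].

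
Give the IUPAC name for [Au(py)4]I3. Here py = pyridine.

The 3 iodide counter-ions carry a total charge of -3, so each complex ion is 3+.
Ligand charges: 4×pyridine (neutral); total 0. So Au + (0) = 3+, giving Au = +3.

tetrakis(pyridine)gold(III) iodide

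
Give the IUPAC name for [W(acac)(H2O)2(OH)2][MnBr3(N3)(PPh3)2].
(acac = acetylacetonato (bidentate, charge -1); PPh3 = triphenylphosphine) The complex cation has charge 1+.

The complex cation is given as 1+; its ligand charges sum to -3, so W = +4.
A 1:1 salt means the anion carries the equal and opposite charge, 1−.
Anion: ligand charges sum to -4; for the ion to be 1−, Mn = +3.

(acetylacetonato)diaquadihydroxotungsten(IV) azidotribromobis(triphenylphosphine)manganate(III)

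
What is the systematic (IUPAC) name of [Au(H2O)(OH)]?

There is no counter-ion, so the complex is neutral overall.
Ligand charges: 1×aqua (neutral), 1×hydroxo (-1 each); total -1. So Au + (-1) = 0, giving Au = +1.
Ligands are named alphabetically: aqua before hydroxo.

aquahydroxogold(I)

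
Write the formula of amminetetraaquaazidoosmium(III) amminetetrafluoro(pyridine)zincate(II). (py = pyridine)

[Os(H2O)4(N3)(NH3)][ZnF4(NH3)(py)]

Cation [Os…]: ligand charges -1, Os(III) ⇒ ion charge 2+.
Anion [Zn…]: ligand charges -4, Zn(II) ⇒ ion charge 2−.
One 2+ cation balances one 2− anion.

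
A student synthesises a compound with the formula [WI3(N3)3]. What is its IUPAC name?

There is no counter-ion, so the complex is neutral overall.
Ligand charges: 3×azido (-1 each), 3×iodo (-1 each); total -6. So W + (-6) = 0, giving W = +6.
Ligands are named alphabetically: azido before iodo.

triazidotriiodotungsten(VI)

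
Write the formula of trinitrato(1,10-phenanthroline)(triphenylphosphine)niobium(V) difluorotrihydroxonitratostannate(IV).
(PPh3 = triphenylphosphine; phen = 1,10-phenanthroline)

Cation [Nb…]: ligand charges -3, Nb(V) ⇒ ion charge 2+.
Anion [Sn…]: ligand charges -6, Sn(IV) ⇒ ion charge 2−.

[Nb(NO3)3(phen)(PPh3)][SnF2(NO3)(OH)3]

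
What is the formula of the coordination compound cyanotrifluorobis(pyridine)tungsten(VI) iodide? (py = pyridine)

Ligands: 2 pyridine (py, neutral), 1 cyano (CN, -1), 3 fluoro (F, -1). Ligand charge sum = -4.
With W in oxidation state +6, the complex ion is [W...]^2+.
Charge balance with iodide (-1) requires 1 complex ion per 2 iodide.

[W(CN)F3(py)2]I2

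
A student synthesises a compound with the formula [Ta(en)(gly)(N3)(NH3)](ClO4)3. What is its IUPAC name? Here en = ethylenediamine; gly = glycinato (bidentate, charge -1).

ammineazido(ethylenediamine)(glycinato)tantalum(V) perchlorate

The 3 perchlorate counter-ions carry a total charge of -3, so each complex ion is 3+.
Ligand charges: 1×ammine (neutral), 1×ethylenediamine (neutral), 1×azido (-1 each), 1×glycinato (-1 each); total -2. So Ta + (-2) = 3+, giving Ta = +5.
Ligands are named alphabetically: ammine before azido before ethylenediamine before glycinato.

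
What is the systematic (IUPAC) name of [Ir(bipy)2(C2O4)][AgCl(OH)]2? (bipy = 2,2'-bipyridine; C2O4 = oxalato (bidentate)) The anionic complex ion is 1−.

The complex anion is given as 1−; its ligand charges sum to -2, so Ag = +1.
With 2 anions per cation, the cation must be 2×1 = 2+.
Cation: ligand charges sum to -2; for the ion to be 2+, Ir = +4.

bis(2,2'-bipyridine)oxalatoiridium(IV) chlorohydroxoargentate(I)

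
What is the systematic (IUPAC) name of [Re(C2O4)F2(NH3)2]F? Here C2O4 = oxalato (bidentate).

diamminedifluorooxalatorhenium(V) fluoride

The 1 fluoride counter-ion carries a total charge of -1, so each complex ion is 1+.
Ligand charges: 2×fluoro (-1 each), 1×oxalato (-2 each), 2×ammine (neutral); total -4. So Re + (-4) = 1+, giving Re = +5.
Ligands are named alphabetically: ammine before fluoro before oxalato.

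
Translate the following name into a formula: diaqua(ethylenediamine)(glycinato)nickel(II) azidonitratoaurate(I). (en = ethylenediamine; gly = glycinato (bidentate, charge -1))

[Ni(en)(gly)(H2O)2][Au(N3)(NO3)]

Cation [Ni…]: ligand charges -1, Ni(II) ⇒ ion charge 1+.
Anion [Au…]: ligand charges -2, Au(I) ⇒ ion charge 1−.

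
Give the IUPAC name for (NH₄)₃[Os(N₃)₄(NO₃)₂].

ammonium tetraazidodinitratoosmate(III)

The 3 ammonium counter-ions carry a total charge of +3, so each complex ion is 3−.
Ligand charges: 2×nitrato (-1 each), 4×azido (-1 each); total -6. So Os + (-6) = 3−, giving Os = +3.
Ligands are named alphabetically: azido before nitrato.
The complex ion is anionic, so osmium takes the -ate form osmate(III).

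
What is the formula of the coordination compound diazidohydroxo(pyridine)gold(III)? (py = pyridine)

[Au(N3)2(OH)(py)]

Ligands: 1 pyridine (py, neutral), 2 azido (N3, -1), 1 hydroxo (OH, -1). Ligand charge sum = -3.
With Au in oxidation state +3, the complex ion is [Au...].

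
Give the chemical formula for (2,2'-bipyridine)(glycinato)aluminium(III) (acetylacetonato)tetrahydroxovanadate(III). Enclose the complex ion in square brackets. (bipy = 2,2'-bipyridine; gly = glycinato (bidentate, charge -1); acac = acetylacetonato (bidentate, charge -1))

Cation [Al…]: ligand charges -1, Al(III) ⇒ ion charge 2+.
Anion [V…]: ligand charges -5, V(III) ⇒ ion charge 2−.

[Al(bipy)(gly)][V(acac)(OH)4]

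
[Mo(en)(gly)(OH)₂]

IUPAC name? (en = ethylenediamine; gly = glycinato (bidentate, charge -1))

(ethylenediamine)(glycinato)dihydroxomolybdenum(III)

There is no counter-ion, so the complex is neutral overall.
Ligand charges: 2×hydroxo (-1 each), 1×ethylenediamine (neutral), 1×glycinato (-1 each); total -3. So Mo + (-3) = 0, giving Mo = +3.
Ligands are named alphabetically: ethylenediamine before glycinato before hydroxo.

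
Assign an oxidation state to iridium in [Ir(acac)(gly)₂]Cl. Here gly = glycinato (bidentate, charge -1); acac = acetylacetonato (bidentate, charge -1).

+4

1 chloride outside the brackets (-1 each) → the complex ion is 1+.
Ligand charges: 2×gly = -2; 1×acac = -1; sum -3.
Ir + (-3) = 1+ ⇒ Ir is +4.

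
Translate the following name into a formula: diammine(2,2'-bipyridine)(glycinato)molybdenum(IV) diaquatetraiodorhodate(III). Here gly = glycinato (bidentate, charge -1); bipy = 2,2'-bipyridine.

Cation [Mo…]: ligand charges -1, Mo(IV) ⇒ ion charge 3+.
Anion [Rh…]: ligand charges -4, Rh(III) ⇒ ion charge 1−.
One 3+ cation requires 3 of the 1− anion.

[Mo(bipy)(gly)(NH3)2][Rh(H2O)2I4]3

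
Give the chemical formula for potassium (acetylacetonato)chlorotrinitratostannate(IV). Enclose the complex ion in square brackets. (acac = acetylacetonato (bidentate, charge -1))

Ligands: 1 chloro (Cl, -1), 1 acetylacetonato (acac, -1), 3 nitrato (NO3, -1). Ligand charge sum = -5.
With Sn in oxidation state +4, the complex ion is [Sn...]^1−.
Charge balance with potassium (+1) requires 1 complex ion per 1 potassium.

K[Sn(acac)Cl(NO3)3]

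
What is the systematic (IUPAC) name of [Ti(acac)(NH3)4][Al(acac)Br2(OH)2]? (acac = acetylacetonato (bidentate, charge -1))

Both ions are complex: the cation is named first with the plain metal name, the anion second with the -ate form; each ion's ligands are alphabetised independently.
Aluminium is always +3 in its complexes; the anion's ligand charges sum to -5, so the complex anion is 2−.
A 1:1 salt means the cation carries the equal and opposite charge, 2+.
Cation: ligand charges sum to -1; for the ion to be 2+, Ti = +3.

(acetylacetonato)tetraamminetitanium(III) (acetylacetonato)dibromodihydroxoaluminate(III)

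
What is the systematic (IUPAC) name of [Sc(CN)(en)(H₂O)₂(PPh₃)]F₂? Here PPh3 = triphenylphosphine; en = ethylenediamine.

diaquacyano(ethylenediamine)(triphenylphosphine)scandium(III) fluoride

The 2 fluoride counter-ions carry a total charge of -2, so each complex ion is 2+.
Ligand charges: 1×cyano (-1 each), 1×triphenylphosphine (neutral), 2×aqua (neutral), 1×ethylenediamine (neutral); total -1. So Sc + (-1) = 2+, giving Sc = +3.
Ligands are named alphabetically: aqua before cyano before ethylenediamine before triphenylphosphine.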